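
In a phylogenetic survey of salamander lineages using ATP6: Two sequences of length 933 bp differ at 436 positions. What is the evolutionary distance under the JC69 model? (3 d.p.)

0.732

p = 436/933 ≈ 0.46731.
d = −(3/4) ln(1 − 4p/3) = −0.75 ln(1 − 0.62308) = −0.75 ln(0.37692)
  = −0.75 × (-0.975722) = 0.731792 substitutions/site.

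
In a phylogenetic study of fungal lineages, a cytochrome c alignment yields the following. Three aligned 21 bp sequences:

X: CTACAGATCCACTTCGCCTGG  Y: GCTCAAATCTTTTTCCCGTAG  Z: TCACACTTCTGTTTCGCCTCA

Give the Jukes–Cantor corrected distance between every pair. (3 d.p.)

X–Y: 10/21 sites differ → p ≈ 0.47619, d = −0.75 ln(1 − 0.63492) = 0.755729 ≈ 0.756.
X–Z: 9/21 sites differ → p ≈ 0.428571, d = −0.75 ln(1 − 0.571428) = 0.635472 ≈ 0.635.
Y–Z: 9/21 sites differ → p ≈ 0.428571, d = −0.75 ln(1 − 0.571428) = 0.635472 ≈ 0.635.

d(X,Y) = 0.756, d(X,Z) = 0.635, d(Y,Z) = 0.635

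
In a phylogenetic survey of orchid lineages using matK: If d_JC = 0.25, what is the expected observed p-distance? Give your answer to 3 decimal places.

0.213

p = (3/4)(1 − e^(−4d/3)) = 0.75 × (1 − e^(-0.333333)) = 0.75 × (1 − 0.716532) = 0.212601.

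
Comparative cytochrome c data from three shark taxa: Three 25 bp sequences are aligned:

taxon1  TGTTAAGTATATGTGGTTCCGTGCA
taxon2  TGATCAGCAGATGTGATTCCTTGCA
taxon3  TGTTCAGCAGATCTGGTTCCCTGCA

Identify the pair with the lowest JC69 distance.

taxon1–taxon2: 6/25 differ, p = 0.240, d = 0.289.
taxon1–taxon3: 5/25 differ, p = 0.200, d = 0.233.
taxon2–taxon3: 4/25 differ, p = 0.160, d = 0.180.
The smallest distance is between taxon2 and taxon3.

taxon2 and taxon3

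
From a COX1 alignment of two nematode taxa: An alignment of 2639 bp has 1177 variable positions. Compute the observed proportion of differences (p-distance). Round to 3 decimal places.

p = 1177/2639 = 0.446002… ≈ 0.446 (to 3 d.p.).

0.446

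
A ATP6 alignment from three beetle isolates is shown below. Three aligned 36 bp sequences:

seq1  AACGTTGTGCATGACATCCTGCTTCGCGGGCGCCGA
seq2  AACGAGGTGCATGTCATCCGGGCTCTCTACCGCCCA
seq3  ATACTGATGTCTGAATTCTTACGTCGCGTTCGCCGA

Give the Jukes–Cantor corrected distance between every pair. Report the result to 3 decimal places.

d(seq1,seq2) = 0.392, d(seq1,seq3) = 0.548, d(seq2,seq3) = 1.012

seq1–seq2: 11/36 sites differ → p ≈ 0.305556, d = −0.75 ln(1 − 0.407408) = 0.392437 ≈ 0.392.
seq1–seq3: 14/36 sites differ → p ≈ 0.388889, d = −0.75 ln(1 − 0.518519) = 0.548166 ≈ 0.548.
seq2–seq3: 20/36 sites differ → p ≈ 0.555556, d = −0.75 ln(1 − 0.740741) = 1.012446 ≈ 1.012.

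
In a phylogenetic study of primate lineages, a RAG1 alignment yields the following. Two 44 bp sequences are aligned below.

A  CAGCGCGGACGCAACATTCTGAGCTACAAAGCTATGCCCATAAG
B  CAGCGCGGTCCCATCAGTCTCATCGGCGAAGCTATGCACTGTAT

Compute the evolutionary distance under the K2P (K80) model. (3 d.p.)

Of 44 sites, 2 differences are transitions and 12 are transversions, so P = 2/44 ≈ 0.045455 and Q = 12/44 ≈ 0.272727.
Under the Kimura two-parameter model, d = −½ ln(1 − 2P − Q) − ¼ ln(1 − 2Q).
1 − 2P − Q = 0.636363, giving −½ ln(0.636363) = 0.225993.
1 − 2Q = 0.454546, giving −¼ ln(0.454546) = 0.197114.
d = 0.225993 + 0.197114 = 0.423107.

0.423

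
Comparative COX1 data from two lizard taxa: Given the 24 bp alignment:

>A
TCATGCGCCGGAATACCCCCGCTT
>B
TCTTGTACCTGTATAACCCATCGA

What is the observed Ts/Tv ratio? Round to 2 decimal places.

Transitions are A↔G and C↔T; transversions are all other mismatches.
Transitions: 2. Transversions: 8.
R = 2/8 = 0.25.

0.25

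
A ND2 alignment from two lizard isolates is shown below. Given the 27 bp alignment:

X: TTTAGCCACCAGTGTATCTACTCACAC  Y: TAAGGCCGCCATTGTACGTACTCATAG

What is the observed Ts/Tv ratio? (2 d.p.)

Transitions are A↔G and C↔T; transversions are all other mismatches.
Transitions: 4. Transversions: 5.
R = 4/5 = 0.80.

0.80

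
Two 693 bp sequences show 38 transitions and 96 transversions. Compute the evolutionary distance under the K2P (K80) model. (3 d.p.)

0.224

P = 38/693 ≈ 0.054834 and Q = 96/693 ≈ 0.138528.
Under the Kimura two-parameter model, d = −½ ln(1 − 2P − Q) − ¼ ln(1 − 2Q).
1 − 2P − Q = 0.751804, giving −½ ln(0.751804) = 0.142640.
1 − 2Q = 0.722944, giving −¼ ln(0.722944) = 0.081106.
d = 0.142640 + 0.081106 = 0.223746.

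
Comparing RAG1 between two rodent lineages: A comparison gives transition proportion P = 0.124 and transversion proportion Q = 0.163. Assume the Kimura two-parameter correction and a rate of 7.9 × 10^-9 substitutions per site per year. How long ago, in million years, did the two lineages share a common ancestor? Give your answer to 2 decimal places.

Under the Kimura two-parameter model, d = −½ ln(1 − 2P − Q) − ¼ ln(1 − 2Q).
1 − 2P − Q = 0.589, giving −½ ln(0.589) = 0.264665.
1 − 2Q = 0.674, giving −¼ ln(0.674) = 0.098631.
d = 0.264665 + 0.098631 = 0.363296.
Under a molecular clock d = 2μt, so t = d/(2μ) = 0.363296 / (2 × 7.9 × 10^-9) = 22.99 million years.

22.99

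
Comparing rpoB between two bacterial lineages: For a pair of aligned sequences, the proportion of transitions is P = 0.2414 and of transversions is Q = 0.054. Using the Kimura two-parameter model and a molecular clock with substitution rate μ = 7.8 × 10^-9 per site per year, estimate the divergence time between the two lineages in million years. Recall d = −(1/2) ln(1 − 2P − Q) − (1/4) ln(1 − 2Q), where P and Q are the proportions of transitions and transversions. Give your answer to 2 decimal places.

26.50

Under the Kimura two-parameter model, d = −½ ln(1 − 2P − Q) − ¼ ln(1 − 2Q).
1 − 2P − Q = 0.4632, giving −½ ln(0.4632) = 0.384798.
1 − 2Q = 0.892, giving −¼ ln(0.892) = 0.028572.
d = 0.384798 + 0.028572 = 0.413370.
Under a molecular clock d = 2μt, so t = d/(2μ) = 0.413370 / (2 × 7.8 × 10^-9) = 26.50 million years.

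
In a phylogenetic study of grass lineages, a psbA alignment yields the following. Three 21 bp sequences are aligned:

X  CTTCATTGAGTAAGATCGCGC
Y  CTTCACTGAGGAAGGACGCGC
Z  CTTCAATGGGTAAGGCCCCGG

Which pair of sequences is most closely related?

X and Y

X–Y: 4/21 differ, p = 0.190, d = 0.220.
X–Z: 6/21 differ, p = 0.286, d = 0.360.
Y–Z: 6/21 differ, p = 0.286, d = 0.360.
The smallest distance is between X and Y.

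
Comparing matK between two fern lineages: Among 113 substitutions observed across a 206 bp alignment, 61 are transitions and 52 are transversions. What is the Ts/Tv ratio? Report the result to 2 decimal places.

R = 61/52 = 1.173076… ≈ 1.17 (to 2 d.p.).

1.17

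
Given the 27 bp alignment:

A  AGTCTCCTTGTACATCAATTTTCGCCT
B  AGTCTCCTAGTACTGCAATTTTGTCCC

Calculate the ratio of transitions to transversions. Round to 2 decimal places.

0.20

Transitions are A↔G and C↔T; transversions are all other mismatches.
Transitions: 1. Transversions: 5.
R = 1/5 = 0.20.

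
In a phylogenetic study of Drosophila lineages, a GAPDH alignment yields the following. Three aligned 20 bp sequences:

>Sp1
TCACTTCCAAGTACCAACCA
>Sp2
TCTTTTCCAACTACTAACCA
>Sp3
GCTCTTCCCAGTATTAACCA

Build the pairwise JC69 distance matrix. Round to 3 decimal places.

Sp1–Sp2: 4/20 sites differ → p = 0.2, d = −0.75 ln(1 − 0.266667) = 0.232617 ≈ 0.233.
Sp1–Sp3: 5/20 sites differ → p = 0.25, d = −0.75 ln(1 − 0.333333) = 0.304098 ≈ 0.304.
Sp2–Sp3: 5/20 sites differ → p = 0.25, d = −0.75 ln(1 − 0.333333) = 0.304098 ≈ 0.304.

d(Sp1,Sp2) = 0.233, d(Sp1,Sp3) = 0.304, d(Sp2,Sp3) = 0.304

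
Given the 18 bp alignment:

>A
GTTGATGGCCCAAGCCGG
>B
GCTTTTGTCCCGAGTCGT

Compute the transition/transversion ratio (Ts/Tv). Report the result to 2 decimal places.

Transitions are A↔G and C↔T; transversions are all other mismatches.
Transitions: 3. Transversions: 4.
R = 3/4 = 0.75.

0.75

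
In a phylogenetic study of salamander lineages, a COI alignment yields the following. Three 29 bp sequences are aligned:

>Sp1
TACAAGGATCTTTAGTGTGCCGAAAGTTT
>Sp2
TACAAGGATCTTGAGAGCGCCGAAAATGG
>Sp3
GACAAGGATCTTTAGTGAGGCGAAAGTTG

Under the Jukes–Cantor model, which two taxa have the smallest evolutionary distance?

Sp1 and Sp3

Sp1–Sp2: 6/29 differ, p = 0.207, d = 0.242.
Sp1–Sp3: 4/29 differ, p = 0.138, d = 0.152.
Sp2–Sp3: 7/29 differ, p = 0.241, d = 0.291.
The smallest distance is between Sp1 and Sp3.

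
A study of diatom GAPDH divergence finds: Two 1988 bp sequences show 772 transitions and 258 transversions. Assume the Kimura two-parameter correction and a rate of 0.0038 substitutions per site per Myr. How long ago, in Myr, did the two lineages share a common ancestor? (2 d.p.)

P = 772/1988 ≈ 0.38833 and Q = 258/1988 ≈ 0.129779.
Under the Kimura two-parameter model, d = −½ ln(1 − 2P − Q) − ¼ ln(1 − 2Q).
1 − 2P − Q = 0.093561, giving −½ ln(0.093561) = 1.184571.
1 − 2Q = 0.740442, giving −¼ ln(0.740442) = 0.075127.
d = 1.184571 + 0.075127 = 1.259698.
Under a molecular clock d = 2μt, so t = d/(2μ) = 1.259698 / (2 × 0.0038) = 165.75 Myr.

165.75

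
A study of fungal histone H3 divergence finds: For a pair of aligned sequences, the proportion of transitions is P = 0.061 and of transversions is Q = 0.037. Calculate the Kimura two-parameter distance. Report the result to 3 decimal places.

Under the Kimura two-parameter model, d = −½ ln(1 − 2P − Q) − ¼ ln(1 − 2Q).
1 − 2P − Q = 0.841, giving −½ ln(0.841) = 0.086582.
1 − 2Q = 0.926, giving −¼ ln(0.926) = 0.019220.
d = 0.086582 + 0.019220 = 0.105802.

0.106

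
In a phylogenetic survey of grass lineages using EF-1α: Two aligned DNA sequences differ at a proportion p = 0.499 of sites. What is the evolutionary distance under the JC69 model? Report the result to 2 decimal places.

0.82

d = −(3/4) ln(1 − 4p/3) = −0.75 ln(1 − 0.665333) = −0.75 ln(0.334667)
  = −0.75 × (-1.094619) = 0.820964 substitutions/site.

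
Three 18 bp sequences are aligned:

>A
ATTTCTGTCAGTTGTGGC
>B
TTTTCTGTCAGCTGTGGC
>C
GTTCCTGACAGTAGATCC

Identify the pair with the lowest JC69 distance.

A–B: 2/18 differ, p = 0.111, d = 0.120.
A–C: 7/18 differ, p = 0.389, d = 0.548.
B–C: 8/18 differ, p = 0.444, d = 0.673.
The smallest distance is between A and B.

A and B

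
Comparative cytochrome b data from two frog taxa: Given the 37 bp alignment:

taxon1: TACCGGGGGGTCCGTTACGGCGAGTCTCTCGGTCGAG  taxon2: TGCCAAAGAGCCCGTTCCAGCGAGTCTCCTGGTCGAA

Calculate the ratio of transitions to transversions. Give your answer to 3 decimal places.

Transitions are A↔G and C↔T; transversions are all other mismatches.
Transitions: 10. Transversions: 1.
R = 10/1 = 10.000.

10.000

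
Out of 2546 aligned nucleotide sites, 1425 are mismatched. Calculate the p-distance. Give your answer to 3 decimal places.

0.560

p = 1425/2546 = 0.559701… ≈ 0.560 (to 3 d.p.).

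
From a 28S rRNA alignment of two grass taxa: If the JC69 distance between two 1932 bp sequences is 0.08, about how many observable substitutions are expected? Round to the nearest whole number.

Invert JC69: p = (3/4)(1 − e^(−4d/3)) = 0.75 × (1 − e^(-0.106667)) = 0.75 × (1 − 0.898825) = 0.075881.
Expected differing sites = pL ≈ 0.075881 × 1932 = 146.602092 ≈ 147.

147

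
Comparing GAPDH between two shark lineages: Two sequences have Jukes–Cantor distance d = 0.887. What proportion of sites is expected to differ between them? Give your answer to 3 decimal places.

p = (3/4)(1 − e^(−4d/3)) = 0.75 × (1 − e^(-1.182667)) = 0.75 × (1 − 0.306460) = 0.520155.

0.520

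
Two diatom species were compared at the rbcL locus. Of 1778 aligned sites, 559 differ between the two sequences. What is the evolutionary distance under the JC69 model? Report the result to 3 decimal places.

0.408

p = 559/1778 ≈ 0.314398.
d = −(3/4) ln(1 − 4p/3) = −0.75 ln(1 − 0.419197) = −0.75 ln(0.580803)
  = −0.75 × (-0.543344) = 0.407508 substitutions/site.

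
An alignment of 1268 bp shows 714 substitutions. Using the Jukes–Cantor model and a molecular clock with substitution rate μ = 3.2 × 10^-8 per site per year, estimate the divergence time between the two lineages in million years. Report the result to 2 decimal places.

16.28

p = 714/1268 ≈ 0.563091.
d = −(3/4) ln(1 − 4p/3) = −0.75 ln(1 − 0.750788) = −0.75 ln(0.249212)
  = −0.75 × (-1.389451) = 1.042088 substitutions/site.
Under a molecular clock d = 2μt, so t = d/(2μ) = 1.042088 / (2 × 3.2 × 10^-8) = 16.28 million years.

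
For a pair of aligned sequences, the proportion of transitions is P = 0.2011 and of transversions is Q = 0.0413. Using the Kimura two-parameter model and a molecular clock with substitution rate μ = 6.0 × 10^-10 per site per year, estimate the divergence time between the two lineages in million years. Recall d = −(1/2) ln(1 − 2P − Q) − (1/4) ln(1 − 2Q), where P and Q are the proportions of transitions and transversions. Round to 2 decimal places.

262.16

Under the Kimura two-parameter model, d = −½ ln(1 − 2P − Q) − ¼ ln(1 − 2Q).
1 − 2P − Q = 0.5565, giving −½ ln(0.5565) = 0.293044.
1 − 2Q = 0.9174, giving −¼ ln(0.9174) = 0.021553.
d = 0.293044 + 0.021553 = 0.314597.
Under a molecular clock d = 2μt, so t = d/(2μ) = 0.314597 / (2 × 6.0 × 10^-10) = 262.16 million years.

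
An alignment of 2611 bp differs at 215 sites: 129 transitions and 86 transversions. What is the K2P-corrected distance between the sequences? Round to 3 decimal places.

0.088

P = 129/2611 ≈ 0.049406 and Q = 86/2611 ≈ 0.032938.
Under the Kimura two-parameter model, d = −½ ln(1 − 2P − Q) − ¼ ln(1 − 2Q).
1 − 2P − Q = 0.86825, giving −½ ln(0.86825) = 0.070638.
1 − 2Q = 0.934124, giving −¼ ln(0.934124) = 0.017037.
d = 0.070638 + 0.017037 = 0.087675.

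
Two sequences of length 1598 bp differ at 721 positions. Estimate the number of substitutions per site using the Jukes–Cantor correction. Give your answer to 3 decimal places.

0.690

p = 721/1598 ≈ 0.451189.
d = −(3/4) ln(1 − 4p/3) = −0.75 ln(1 − 0.601585) = −0.75 ln(0.398415)
  = −0.75 × (-0.920261) = 0.690196 substitutions/site.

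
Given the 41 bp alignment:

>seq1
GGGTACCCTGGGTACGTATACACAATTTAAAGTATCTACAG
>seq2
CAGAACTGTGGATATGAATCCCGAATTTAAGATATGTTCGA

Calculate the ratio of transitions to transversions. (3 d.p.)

Transitions are A↔G and C↔T; transversions are all other mismatches.
Transitions: 8. Transversions: 9.
R = 8/9 = 0.888888… ≈ 0.889 (to 3 d.p.).

0.889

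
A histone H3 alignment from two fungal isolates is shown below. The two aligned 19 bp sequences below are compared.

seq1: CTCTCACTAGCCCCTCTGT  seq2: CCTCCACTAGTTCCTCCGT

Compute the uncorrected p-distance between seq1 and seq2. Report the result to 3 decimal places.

The sequences differ at 6 of 19 positions (sites 2, 3, 4, 11, 12, 17).
p = 6/19 = 0.315789… ≈ 0.316 (to 3 d.p.).

0.316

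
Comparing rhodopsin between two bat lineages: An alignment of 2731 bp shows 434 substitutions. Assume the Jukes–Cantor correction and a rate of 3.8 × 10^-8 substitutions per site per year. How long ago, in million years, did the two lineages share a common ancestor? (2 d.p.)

p = 434/2731 ≈ 0.158916.
d = −(3/4) ln(1 − 4p/3) = −0.75 ln(1 − 0.211888) = −0.75 ln(0.788112)
  = −0.75 × (-0.238115) = 0.178586 substitutions/site.
Under a molecular clock d = 2μt, so t = d/(2μ) = 0.178586 / (2 × 3.8 × 10^-8) = 2.35 million years.

2.35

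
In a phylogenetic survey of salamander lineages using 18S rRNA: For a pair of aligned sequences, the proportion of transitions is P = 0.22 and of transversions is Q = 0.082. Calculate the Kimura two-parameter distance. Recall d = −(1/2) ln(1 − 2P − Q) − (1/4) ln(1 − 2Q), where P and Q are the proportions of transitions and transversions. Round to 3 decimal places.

Under the Kimura two-parameter model, d = −½ ln(1 − 2P − Q) − ¼ ln(1 − 2Q).
1 − 2P − Q = 0.478, giving −½ ln(0.478) = 0.369072.
1 − 2Q = 0.836, giving −¼ ln(0.836) = 0.044782.
d = 0.369072 + 0.044782 = 0.413854.

0.414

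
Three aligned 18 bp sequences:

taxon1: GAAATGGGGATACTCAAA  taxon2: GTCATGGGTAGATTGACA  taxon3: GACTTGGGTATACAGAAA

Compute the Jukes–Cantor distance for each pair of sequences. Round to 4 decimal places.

d(taxon1,taxon2) = 0.5482, d(taxon1,taxon3) = 0.3470, d(taxon2,taxon3) = 0.4408

taxon1–taxon2: 7/18 sites differ → p ≈ 0.388889, d = −0.75 ln(1 − 0.518519) = 0.548166 ≈ 0.5482.
taxon1–taxon3: 5/18 sites differ → p ≈ 0.277778, d = −0.75 ln(1 − 0.370371) = 0.346968 ≈ 0.3470.
taxon2–taxon3: 6/18 sites differ → p ≈ 0.333333, d = −0.75 ln(1 − 0.444444) = 0.440839 ≈ 0.4408.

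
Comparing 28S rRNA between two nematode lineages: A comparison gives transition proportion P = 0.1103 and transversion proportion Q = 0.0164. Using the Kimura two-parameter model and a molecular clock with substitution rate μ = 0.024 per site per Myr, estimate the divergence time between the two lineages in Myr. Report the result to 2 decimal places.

Under the Kimura two-parameter model, d = −½ ln(1 − 2P − Q) − ¼ ln(1 − 2Q).
1 − 2P − Q = 0.763, giving −½ ln(0.763) = 0.135249.
1 − 2Q = 0.9672, giving −¼ ln(0.9672) = 0.008337.
d = 0.135249 + 0.008337 = 0.143586.
Under a molecular clock d = 2μt, so t = d/(2μ) = 0.143586 / (2 × 0.024) = 2.99 Myr.

2.99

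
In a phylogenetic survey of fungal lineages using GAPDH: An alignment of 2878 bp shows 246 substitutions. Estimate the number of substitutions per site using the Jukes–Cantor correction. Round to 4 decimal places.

p = 246/2878 ≈ 0.085476.
d = −(3/4) ln(1 − 4p/3) = −0.75 ln(1 − 0.113968) = −0.75 ln(0.886032)
  = −0.75 × (-0.121002) = 0.090752 substitutions/site.

0.0908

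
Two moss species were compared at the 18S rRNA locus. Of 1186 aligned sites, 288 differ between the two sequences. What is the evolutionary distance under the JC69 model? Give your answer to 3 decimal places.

p = 288/1186 ≈ 0.242833.
d = −(3/4) ln(1 − 4p/3) = −0.75 ln(1 − 0.323777) = −0.75 ln(0.676223)
  = −0.75 × (-0.391232) = 0.293424 substitutions/site.

0.293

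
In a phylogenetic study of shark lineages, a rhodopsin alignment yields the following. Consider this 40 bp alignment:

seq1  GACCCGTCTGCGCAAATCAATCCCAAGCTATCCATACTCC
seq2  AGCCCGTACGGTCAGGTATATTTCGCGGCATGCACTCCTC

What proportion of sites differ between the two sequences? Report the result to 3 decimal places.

0.525

The sequences differ at 21 of 40 positions.
p = 21/40 = 0.525.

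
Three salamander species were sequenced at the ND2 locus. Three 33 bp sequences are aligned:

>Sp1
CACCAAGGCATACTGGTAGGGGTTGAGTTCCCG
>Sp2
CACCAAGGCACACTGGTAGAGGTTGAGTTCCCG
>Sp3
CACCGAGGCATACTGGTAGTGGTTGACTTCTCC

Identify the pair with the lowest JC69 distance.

Sp1 and Sp2

Sp1–Sp2: 2/33 differ, p = 0.061, d = 0.063.
Sp1–Sp3: 5/33 differ, p = 0.152, d = 0.169.
Sp2–Sp3: 6/33 differ, p = 0.182, d = 0.208.
The smallest distance is between Sp1 and Sp2.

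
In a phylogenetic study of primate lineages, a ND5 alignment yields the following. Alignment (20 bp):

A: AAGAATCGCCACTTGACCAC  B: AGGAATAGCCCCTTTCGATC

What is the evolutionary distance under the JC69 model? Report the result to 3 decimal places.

0.572

The sequences differ at 8 of 20 sites (2, 7, 11, 15, 16, 17, 18, 19), so p = 8/20 = 0.4.
d = −(3/4) ln(1 − 4p/3) = −0.75 ln(1 − 0.533333) = −0.75 ln(0.466667)
  = −0.75 × (-0.762139) = 0.571604 substitutions/site.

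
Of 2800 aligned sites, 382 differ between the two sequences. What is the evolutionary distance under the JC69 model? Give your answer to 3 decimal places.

p = 382/2800 ≈ 0.136429.
d = −(3/4) ln(1 − 4p/3) = −0.75 ln(1 − 0.181905) = −0.75 ln(0.818095)
  = −0.75 × (-0.200777) = 0.150583 substitutions/site.

0.151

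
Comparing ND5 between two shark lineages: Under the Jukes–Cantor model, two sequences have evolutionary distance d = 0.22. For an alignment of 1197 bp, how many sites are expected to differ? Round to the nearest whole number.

Invert JC69: p = (3/4)(1 − e^(−4d/3)) = 0.75 × (1 − e^(-0.293333)) = 0.75 × (1 − 0.745774) = 0.190670.
Expected differing sites = pL ≈ 0.190670 × 1197 = 228.23199 ≈ 228.

228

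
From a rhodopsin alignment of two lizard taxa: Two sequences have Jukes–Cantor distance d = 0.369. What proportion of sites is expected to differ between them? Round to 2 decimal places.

0.29

p = (3/4)(1 − e^(−4d/3)) = 0.75 × (1 − e^(-0.492)) = 0.75 × (1 − 0.611402) = 0.291449.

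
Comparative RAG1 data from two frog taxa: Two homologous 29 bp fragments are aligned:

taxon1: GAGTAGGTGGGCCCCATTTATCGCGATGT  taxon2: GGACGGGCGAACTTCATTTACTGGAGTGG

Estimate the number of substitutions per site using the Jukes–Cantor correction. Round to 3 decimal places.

0.878

The sequences differ at 15 of 29 sites, so p = 15/29 ≈ 0.517241.
d = −(3/4) ln(1 − 4p/3) = −0.75 ln(1 − 0.689655) = −0.75 ln(0.310345)
  = −0.75 × (-1.170071) = 0.877553 substitutions/site.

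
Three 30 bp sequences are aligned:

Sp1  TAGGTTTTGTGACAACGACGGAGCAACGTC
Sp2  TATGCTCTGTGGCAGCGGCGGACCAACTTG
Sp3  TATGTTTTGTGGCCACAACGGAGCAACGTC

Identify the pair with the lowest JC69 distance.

Sp1 and Sp3

Sp1–Sp2: 9/30 differ, p = 0.300, d = 0.383.
Sp1–Sp3: 4/30 differ, p = 0.133, d = 0.147.
Sp2–Sp3: 9/30 differ, p = 0.300, d = 0.383.
The smallest distance is between Sp1 and Sp3.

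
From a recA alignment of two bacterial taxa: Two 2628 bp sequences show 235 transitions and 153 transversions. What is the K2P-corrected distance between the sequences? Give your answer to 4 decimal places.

P = 235/2628 ≈ 0.089422 and Q = 153/2628 ≈ 0.058219.
Under the Kimura two-parameter model, d = −½ ln(1 − 2P − Q) − ¼ ln(1 − 2Q).
1 − 2P − Q = 0.762937, giving −½ ln(0.762937) = 0.135290.
1 − 2Q = 0.883562, giving −¼ ln(0.883562) = 0.030948.
d = 0.135290 + 0.030948 = 0.166238.

0.1662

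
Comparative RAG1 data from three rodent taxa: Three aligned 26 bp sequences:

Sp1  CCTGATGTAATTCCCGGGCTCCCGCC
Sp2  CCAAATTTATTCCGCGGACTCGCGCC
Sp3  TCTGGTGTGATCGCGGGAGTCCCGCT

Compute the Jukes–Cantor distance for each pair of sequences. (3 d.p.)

Sp1–Sp2: 8/26 sites differ → p ≈ 0.307692, d = −0.75 ln(1 − 0.410256) = 0.396050 ≈ 0.396.
Sp1–Sp3: 9/26 sites differ → p ≈ 0.346154, d = −0.75 ln(1 − 0.461539) = 0.464280 ≈ 0.464.
Sp2–Sp3: 13/26 sites differ → p = 0.5, d = −0.75 ln(1 − 0.666667) = 0.823960 ≈ 0.824.

d(Sp1,Sp2) = 0.396, d(Sp1,Sp3) = 0.464, d(Sp2,Sp3) = 0.824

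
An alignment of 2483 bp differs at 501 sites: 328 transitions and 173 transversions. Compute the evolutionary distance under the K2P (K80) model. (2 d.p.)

0.24

P = 328/2483 ≈ 0.132098 and Q = 173/2483 ≈ 0.069674.
Under the Kimura two-parameter model, d = −½ ln(1 − 2P − Q) − ¼ ln(1 − 2Q).
1 − 2P − Q = 0.66613, giving −½ ln(0.66613) = 0.203135.
1 − 2Q = 0.860652, giving −¼ ln(0.860652) = 0.037516.
d = 0.203135 + 0.037516 = 0.240651.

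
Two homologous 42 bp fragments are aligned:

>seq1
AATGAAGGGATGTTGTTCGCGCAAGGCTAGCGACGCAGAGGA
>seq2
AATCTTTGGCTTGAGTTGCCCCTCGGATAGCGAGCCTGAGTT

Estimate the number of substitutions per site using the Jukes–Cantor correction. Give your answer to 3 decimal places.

0.693

The sequences differ at 19 of 42 sites, so p = 19/42 ≈ 0.452381.
d = −(3/4) ln(1 − 4p/3) = −0.75 ln(1 − 0.603175) = −0.75 ln(0.396825)
  = −0.75 × (-0.924260) = 0.693195 substitutions/site.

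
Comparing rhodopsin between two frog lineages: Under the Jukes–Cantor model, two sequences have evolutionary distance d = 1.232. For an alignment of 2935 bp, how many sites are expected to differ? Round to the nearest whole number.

Invert JC69: p = (3/4)(1 − e^(−4d/3)) = 0.75 × (1 − e^(-1.642667)) = 0.75 × (1 − 0.193463) = 0.604903.
Expected differing sites = pL ≈ 0.604903 × 2935 = 1775.390305 ≈ 1775.

1775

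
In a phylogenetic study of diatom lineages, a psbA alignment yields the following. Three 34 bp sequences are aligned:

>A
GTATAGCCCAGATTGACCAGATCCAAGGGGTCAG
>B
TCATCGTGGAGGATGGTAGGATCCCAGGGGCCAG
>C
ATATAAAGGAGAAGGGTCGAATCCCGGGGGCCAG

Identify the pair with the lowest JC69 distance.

A–B: 14/34 differ, p = 0.412, d = 0.597.
A–C: 14/34 differ, p = 0.412, d = 0.597.
B–C: 10/34 differ, p = 0.294, d = 0.373.
The smallest distance is between B and C.

B and C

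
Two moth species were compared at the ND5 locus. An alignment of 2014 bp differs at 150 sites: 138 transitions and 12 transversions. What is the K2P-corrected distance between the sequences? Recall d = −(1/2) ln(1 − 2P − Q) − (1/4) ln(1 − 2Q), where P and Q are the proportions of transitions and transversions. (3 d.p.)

0.080

P = 138/2014 ≈ 0.06852 and Q = 12/2014 ≈ 0.005958.
Under the Kimura two-parameter model, d = −½ ln(1 − 2P − Q) − ¼ ln(1 − 2Q).
1 − 2P − Q = 0.857002, giving −½ ln(0.857002) = 0.077158.
1 − 2Q = 0.988084, giving −¼ ln(0.988084) = 0.002997.
d = 0.077158 + 0.002997 = 0.080155.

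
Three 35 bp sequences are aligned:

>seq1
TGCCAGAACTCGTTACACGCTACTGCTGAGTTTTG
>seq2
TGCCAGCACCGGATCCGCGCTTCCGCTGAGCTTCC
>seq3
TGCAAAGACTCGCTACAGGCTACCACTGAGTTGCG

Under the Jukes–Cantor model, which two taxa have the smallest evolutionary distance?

seq1–seq2: 11/35 differ, p = 0.314, d = 0.407.
seq1–seq3: 9/35 differ, p = 0.257, d = 0.315.
seq2–seq3: 14/35 differ, p = 0.400, d = 0.572.
The smallest distance is between seq1 and seq3.

seq1 and seq3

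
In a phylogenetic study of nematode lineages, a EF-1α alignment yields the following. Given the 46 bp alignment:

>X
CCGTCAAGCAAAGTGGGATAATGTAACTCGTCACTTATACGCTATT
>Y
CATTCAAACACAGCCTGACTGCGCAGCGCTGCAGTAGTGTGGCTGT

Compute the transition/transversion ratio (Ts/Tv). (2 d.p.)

Transitions are A↔G and C↔T; transversions are all other mismatches.
Transitions: 11. Transversions: 14.
R = 11/14 = 0.785714… ≈ 0.79 (to 2 d.p.).

0.79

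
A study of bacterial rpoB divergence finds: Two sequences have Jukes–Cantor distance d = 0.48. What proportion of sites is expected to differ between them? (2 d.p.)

0.35

p = (3/4)(1 − e^(−4d/3)) = 0.75 × (1 − e^(-0.64)) = 0.75 × (1 − 0.527292) = 0.354531.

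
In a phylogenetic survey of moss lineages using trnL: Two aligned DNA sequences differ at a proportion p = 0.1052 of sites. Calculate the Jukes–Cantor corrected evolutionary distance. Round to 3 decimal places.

0.113

d = −(3/4) ln(1 − 4p/3) = −0.75 ln(1 − 0.140267) = −0.75 ln(0.859733)
  = −0.75 × (-0.151133) = 0.113350 substitutions/site.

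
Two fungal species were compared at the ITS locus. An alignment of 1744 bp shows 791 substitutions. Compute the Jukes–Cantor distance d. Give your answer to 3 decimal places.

p = 791/1744 ≈ 0.453555.
d = −(3/4) ln(1 − 4p/3) = −0.75 ln(1 − 0.60474) = −0.75 ln(0.39526)
  = −0.75 × (-0.928212) = 0.696159 substitutions/site.

0.696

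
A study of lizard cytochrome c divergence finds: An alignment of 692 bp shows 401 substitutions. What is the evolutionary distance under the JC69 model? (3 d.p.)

p = 401/692 ≈ 0.57948.
d = −(3/4) ln(1 − 4p/3) = −0.75 ln(1 − 0.77264) = −0.75 ln(0.22736)
  = −0.75 × (-1.481221) = 1.110916 substitutions/site.

1.111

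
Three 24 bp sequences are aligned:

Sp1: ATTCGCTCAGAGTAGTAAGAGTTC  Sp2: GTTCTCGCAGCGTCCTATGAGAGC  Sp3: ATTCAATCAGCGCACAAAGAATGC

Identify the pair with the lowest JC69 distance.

Sp1 and Sp3

Sp1–Sp2: 9/24 differ, p = 0.375, d = 0.520.
Sp1–Sp3: 8/24 differ, p = 0.333, d = 0.441.
Sp2–Sp3: 10/24 differ, p = 0.417, d = 0.608.
The smallest distance is between Sp1 and Sp3.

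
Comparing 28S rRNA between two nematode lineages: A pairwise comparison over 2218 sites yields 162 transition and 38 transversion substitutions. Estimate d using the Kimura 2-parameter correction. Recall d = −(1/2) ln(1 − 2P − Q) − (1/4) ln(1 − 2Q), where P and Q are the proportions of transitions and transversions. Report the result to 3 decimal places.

0.098

P = 162/2218 ≈ 0.073039 and Q = 38/2218 ≈ 0.017133.
Under the Kimura two-parameter model, d = −½ ln(1 − 2P − Q) − ¼ ln(1 − 2Q).
1 − 2P − Q = 0.836789, giving −½ ln(0.836789) = 0.089092.
1 − 2Q = 0.965734, giving −¼ ln(0.965734) = 0.008717.
d = 0.089092 + 0.008717 = 0.097809.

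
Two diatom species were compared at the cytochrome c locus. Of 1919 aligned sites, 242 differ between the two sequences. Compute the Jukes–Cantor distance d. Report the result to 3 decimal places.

0.138

p = 242/1919 ≈ 0.126107.
d = −(3/4) ln(1 − 4p/3) = −0.75 ln(1 − 0.168143) = −0.75 ln(0.831857)
  = −0.75 × (-0.184095) = 0.138071 substitutions/site.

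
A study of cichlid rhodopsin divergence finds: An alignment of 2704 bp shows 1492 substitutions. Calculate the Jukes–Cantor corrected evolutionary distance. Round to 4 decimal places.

p = 1492/2704 ≈ 0.551775.
d = −(3/4) ln(1 − 4p/3) = −0.75 ln(1 − 0.7357) = −0.75 ln(0.2643)
  = −0.75 × (-1.330670) = 0.998003 substitutions/site.

0.9980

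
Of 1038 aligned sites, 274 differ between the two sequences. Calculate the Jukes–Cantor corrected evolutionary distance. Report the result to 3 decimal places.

p = 274/1038 ≈ 0.263969.
d = −(3/4) ln(1 − 4p/3) = −0.75 ln(1 − 0.351959) = −0.75 ln(0.648041)
  = −0.75 × (-0.433801) = 0.325351 substitutions/site.

0.325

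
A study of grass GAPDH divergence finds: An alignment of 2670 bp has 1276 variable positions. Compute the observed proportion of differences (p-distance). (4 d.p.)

p = 1276/2670 = 0.477902… ≈ 0.4779 (to 4 d.p.).

0.4779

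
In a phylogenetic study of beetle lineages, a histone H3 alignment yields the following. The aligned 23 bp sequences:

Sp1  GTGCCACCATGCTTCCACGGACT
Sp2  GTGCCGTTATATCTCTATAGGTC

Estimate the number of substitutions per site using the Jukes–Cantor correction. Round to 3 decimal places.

The sequences differ at 12 of 23 sites, so p = 12/23 ≈ 0.521739.
d = −(3/4) ln(1 − 4p/3) = −0.75 ln(1 − 0.695652) = −0.75 ln(0.304348)
  = −0.75 × (-1.189583) = 0.892187 substitutions/site.

0.892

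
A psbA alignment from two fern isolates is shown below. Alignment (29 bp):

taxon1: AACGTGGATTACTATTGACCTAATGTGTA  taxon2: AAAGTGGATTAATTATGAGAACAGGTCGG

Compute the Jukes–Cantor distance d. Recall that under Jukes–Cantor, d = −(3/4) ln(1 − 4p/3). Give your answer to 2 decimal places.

The sequences differ at 12 of 29 sites, so p = 12/29 ≈ 0.413793.
d = −(3/4) ln(1 − 4p/3) = −0.75 ln(1 − 0.551724) = −0.75 ln(0.448276)
  = −0.75 × (-0.802346) = 0.601760 substitutions/site.

0.60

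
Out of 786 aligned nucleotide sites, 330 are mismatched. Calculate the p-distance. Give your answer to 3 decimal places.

0.420

p = 330/786 = 0.419847… ≈ 0.420 (to 3 d.p.).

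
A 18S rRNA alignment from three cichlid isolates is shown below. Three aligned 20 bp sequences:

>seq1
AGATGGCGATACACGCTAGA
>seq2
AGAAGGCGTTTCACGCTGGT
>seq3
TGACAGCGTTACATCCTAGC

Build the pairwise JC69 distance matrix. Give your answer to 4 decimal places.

d(seq1,seq2) = 0.3041, d(seq1,seq3) = 0.4715, d(seq2,seq3) = 0.5716

seq1–seq2: 5/20 sites differ → p = 0.25, d = −0.75 ln(1 − 0.333333) = 0.304098 ≈ 0.3041.
seq1–seq3: 7/20 sites differ → p = 0.35, d = −0.75 ln(1 − 0.466667) = 0.471457 ≈ 0.4715.
seq2–seq3: 8/20 sites differ → p = 0.4, d = −0.75 ln(1 − 0.533333) = 0.571605 ≈ 0.5716.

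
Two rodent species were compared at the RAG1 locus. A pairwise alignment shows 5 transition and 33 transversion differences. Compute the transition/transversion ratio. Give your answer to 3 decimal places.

R = 5/33 = 0.151515… ≈ 0.152 (to 3 d.p.).

0.152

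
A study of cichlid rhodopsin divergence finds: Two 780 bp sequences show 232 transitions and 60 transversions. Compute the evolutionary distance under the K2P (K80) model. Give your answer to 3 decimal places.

0.599

P = 232/780 ≈ 0.297436 and Q = 60/780 ≈ 0.076923.
Under the Kimura two-parameter model, d = −½ ln(1 − 2P − Q) − ¼ ln(1 − 2Q).
1 − 2P − Q = 0.328205, giving −½ ln(0.328205) = 0.557058.
1 − 2Q = 0.846154, giving −¼ ln(0.846154) = 0.041763.
d = 0.557058 + 0.041763 = 0.598821.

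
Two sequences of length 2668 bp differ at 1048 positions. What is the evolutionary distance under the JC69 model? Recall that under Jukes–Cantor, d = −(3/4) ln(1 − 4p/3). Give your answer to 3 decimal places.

p = 1048/2668 ≈ 0.392804.
d = −(3/4) ln(1 − 4p/3) = −0.75 ln(1 − 0.523739) = −0.75 ln(0.476261)
  = −0.75 × (-0.741789) = 0.556342 substitutions/site.

0.556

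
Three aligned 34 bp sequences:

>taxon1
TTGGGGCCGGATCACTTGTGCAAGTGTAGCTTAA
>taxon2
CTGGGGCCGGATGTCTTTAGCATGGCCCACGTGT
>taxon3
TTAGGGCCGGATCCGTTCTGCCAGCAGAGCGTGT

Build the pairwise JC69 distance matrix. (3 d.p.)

d(taxon1,taxon2) = 0.597, d(taxon1,taxon3) = 0.423, d(taxon2,taxon3) = 0.597

taxon1–taxon2: 14/34 sites differ → p ≈ 0.411765, d = −0.75 ln(1 − 0.54902) = 0.597249 ≈ 0.597.
taxon1–taxon3: 11/34 sites differ → p ≈ 0.323529, d = −0.75 ln(1 − 0.431372) = 0.423397 ≈ 0.423.
taxon2–taxon3: 14/34 sites differ → p ≈ 0.411765, d = −0.75 ln(1 − 0.54902) = 0.597249 ≈ 0.597.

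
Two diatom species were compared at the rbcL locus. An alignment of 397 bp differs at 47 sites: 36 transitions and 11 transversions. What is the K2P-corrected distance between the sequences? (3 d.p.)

0.132

P = 36/397 ≈ 0.09068 and Q = 11/397 ≈ 0.027708.
Under the Kimura two-parameter model, d = −½ ln(1 − 2P − Q) − ¼ ln(1 − 2Q).
1 − 2P − Q = 0.790932, giving −½ ln(0.790932) = 0.117272.
1 − 2Q = 0.944584, giving −¼ ln(0.944584) = 0.014253.
d = 0.117272 + 0.014253 = 0.131525.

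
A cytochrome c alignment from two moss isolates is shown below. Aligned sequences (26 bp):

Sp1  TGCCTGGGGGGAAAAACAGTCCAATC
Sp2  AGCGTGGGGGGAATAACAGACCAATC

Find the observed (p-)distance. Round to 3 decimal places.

0.154

The sequences differ at 4 of 26 positions (sites 1, 4, 14, 20).
p = 4/26 = 0.153846… ≈ 0.154 (to 3 d.p.).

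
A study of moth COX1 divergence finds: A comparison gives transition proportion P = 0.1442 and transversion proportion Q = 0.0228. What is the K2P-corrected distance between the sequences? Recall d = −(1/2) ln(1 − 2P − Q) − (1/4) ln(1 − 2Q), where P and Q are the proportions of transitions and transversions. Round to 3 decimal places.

Under the Kimura two-parameter model, d = −½ ln(1 − 2P − Q) − ¼ ln(1 − 2Q).
1 − 2P − Q = 0.6888, giving −½ ln(0.6888) = 0.186402.
1 − 2Q = 0.9544, giving −¼ ln(0.9544) = 0.011668.
d = 0.186402 + 0.011668 = 0.198070.

0.198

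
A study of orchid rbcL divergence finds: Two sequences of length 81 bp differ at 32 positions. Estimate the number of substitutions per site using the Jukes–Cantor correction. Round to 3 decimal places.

0.561

p = 32/81 ≈ 0.395062.
d = −(3/4) ln(1 − 4p/3) = −0.75 ln(1 − 0.526749) = −0.75 ln(0.473251)
  = −0.75 × (-0.748129) = 0.561097 substitutions/site.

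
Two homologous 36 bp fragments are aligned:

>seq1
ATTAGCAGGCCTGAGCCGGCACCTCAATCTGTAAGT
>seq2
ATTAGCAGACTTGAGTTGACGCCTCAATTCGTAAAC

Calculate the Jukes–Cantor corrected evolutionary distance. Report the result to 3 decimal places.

The sequences differ at 10 of 36 sites (9, 11, 16, 17, 19, 21, 29, 30, 35, 36), so p = 10/36 ≈ 0.277778.
d = −(3/4) ln(1 − 4p/3) = −0.75 ln(1 − 0.370371) = −0.75 ln(0.629629)
  = −0.75 × (-0.462625) = 0.346969 substitutions/site.

0.347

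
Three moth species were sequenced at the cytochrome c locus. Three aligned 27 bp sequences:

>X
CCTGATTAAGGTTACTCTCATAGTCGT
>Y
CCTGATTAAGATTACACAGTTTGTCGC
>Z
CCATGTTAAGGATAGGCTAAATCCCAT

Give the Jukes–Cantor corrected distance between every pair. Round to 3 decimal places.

X–Y: 7/27 sites differ → p ≈ 0.259259, d = −0.75 ln(1 − 0.345679) = 0.318118 ≈ 0.318.
X–Z: 12/27 sites differ → p ≈ 0.444444, d = −0.75 ln(1 − 0.592592) = 0.673455 ≈ 0.673.
Y–Z: 15/27 sites differ → p ≈ 0.555556, d = −0.75 ln(1 − 0.740741) = 1.012446 ≈ 1.012.

d(X,Y) = 0.318, d(X,Z) = 0.673, d(Y,Z) = 1.012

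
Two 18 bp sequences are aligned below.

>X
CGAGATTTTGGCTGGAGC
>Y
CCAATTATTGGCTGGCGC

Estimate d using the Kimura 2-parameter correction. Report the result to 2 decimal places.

0.35

Of 18 sites, 1 differences are transitions and 4 are transversions, so P = 1/18 ≈ 0.055556 and Q = 4/18 ≈ 0.222222.
Under the Kimura two-parameter model, d = −½ ln(1 − 2P − Q) − ¼ ln(1 − 2Q).
1 − 2P − Q = 0.666666, giving −½ ln(0.666666) = 0.202733.
1 − 2Q = 0.555556, giving −¼ ln(0.555556) = 0.146946.
d = 0.202733 + 0.146946 = 0.349679.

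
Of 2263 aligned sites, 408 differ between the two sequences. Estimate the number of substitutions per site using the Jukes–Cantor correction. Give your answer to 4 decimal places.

p = 408/2263 ≈ 0.180292.
d = −(3/4) ln(1 − 4p/3) = −0.75 ln(1 − 0.240389) = −0.75 ln(0.759611)
  = −0.75 × (-0.274949) = 0.206212 substitutions/site.

0.2062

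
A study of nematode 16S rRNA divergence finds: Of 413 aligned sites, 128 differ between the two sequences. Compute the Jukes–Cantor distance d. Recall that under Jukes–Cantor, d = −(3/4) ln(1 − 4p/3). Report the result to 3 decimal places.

p = 128/413 ≈ 0.309927.
d = −(3/4) ln(1 − 4p/3) = −0.75 ln(1 − 0.413236) = −0.75 ln(0.586764)
  = −0.75 × (-0.533133) = 0.399850 substitutions/site.

0.400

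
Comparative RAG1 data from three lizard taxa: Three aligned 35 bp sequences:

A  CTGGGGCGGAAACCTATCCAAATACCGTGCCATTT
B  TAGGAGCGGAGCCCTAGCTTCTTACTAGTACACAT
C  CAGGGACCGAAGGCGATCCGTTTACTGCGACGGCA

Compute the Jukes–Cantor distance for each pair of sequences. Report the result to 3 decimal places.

A–B: 17/35 sites differ → p ≈ 0.485714, d = −0.75 ln(1 − 0.647619) = 0.782282 ≈ 0.782.
A–C: 16/35 sites differ → p ≈ 0.457143, d = −0.75 ln(1 − 0.609524) = 0.705292 ≈ 0.705.
B–C: 19/35 sites differ → p ≈ 0.542857, d = −0.75 ln(1 − 0.723809) = 0.964997 ≈ 0.965.

d(A,B) = 0.782, d(A,C) = 0.705, d(B,C) = 0.965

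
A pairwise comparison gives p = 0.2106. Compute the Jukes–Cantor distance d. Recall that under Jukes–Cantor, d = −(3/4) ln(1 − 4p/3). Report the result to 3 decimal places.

0.247

d = −(3/4) ln(1 − 4p/3) = −0.75 ln(1 − 0.2808) = −0.75 ln(0.7192)
  = −0.75 × (-0.329616) = 0.247212 substitutions/site.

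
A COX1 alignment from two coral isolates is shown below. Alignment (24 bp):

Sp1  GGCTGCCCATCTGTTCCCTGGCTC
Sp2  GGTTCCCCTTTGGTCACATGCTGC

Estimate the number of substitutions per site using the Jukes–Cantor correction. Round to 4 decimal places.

0.7083

The sequences differ at 11 of 24 sites, so p = 11/24 ≈ 0.458333.
d = −(3/4) ln(1 − 4p/3) = −0.75 ln(1 − 0.611111) = −0.75 ln(0.388889)
  = −0.75 × (-0.944461) = 0.708346 substitutions/site.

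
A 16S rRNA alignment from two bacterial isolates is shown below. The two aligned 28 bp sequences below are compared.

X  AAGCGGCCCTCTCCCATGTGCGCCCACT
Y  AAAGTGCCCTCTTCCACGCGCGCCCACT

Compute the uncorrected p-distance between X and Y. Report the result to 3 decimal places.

The sequences differ at 6 of 28 positions (sites 3, 4, 5, 13, 17, 19).
p = 6/28 = 0.214285… ≈ 0.214 (to 3 d.p.).

0.214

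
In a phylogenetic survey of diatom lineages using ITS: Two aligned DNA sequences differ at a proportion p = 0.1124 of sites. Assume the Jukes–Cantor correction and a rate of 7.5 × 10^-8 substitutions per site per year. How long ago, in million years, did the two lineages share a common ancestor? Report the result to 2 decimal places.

d = −(3/4) ln(1 − 4p/3) = −0.75 ln(1 − 0.149867) = −0.75 ln(0.850133)
  = −0.75 × (-0.162362) = 0.121772 substitutions/site.
Under a molecular clock d = 2μt, so t = d/(2μ) = 0.121772 / (2 × 7.5 × 10^-8) = 0.81 million years.

0.81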